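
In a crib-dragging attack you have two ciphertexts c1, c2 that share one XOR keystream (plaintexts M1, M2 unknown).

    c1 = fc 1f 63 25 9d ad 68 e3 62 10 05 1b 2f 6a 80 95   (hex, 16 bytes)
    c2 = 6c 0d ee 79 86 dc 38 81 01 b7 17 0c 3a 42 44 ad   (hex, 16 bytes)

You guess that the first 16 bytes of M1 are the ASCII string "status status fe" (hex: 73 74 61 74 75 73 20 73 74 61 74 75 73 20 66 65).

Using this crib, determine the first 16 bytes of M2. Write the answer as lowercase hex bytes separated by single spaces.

e3 66 ec 28 6e 02 70 11 17 c6 66 62 66 08 a2 5d

First, c1 ⊕ c2 = (M1 ⊕ K) ⊕ (M2 ⊕ K) = M1 ⊕ M2, so the key drops out. Then M2 = (M1 ⊕ M2) ⊕ M1 over the first 16 bytes.
byte 0: (fc ^ 6c) ^ 73 = 90 ^ 73 = e3
byte 1: (1f ^ 0d) ^ 74 = 12 ^ 74 = 66
byte 2: (63 ^ ee) ^ 61 = 8d ^ 61 = ec
byte 3: (25 ^ 79) ^ 74 = 5c ^ 74 = 28
byte 4: (9d ^ 86) ^ 75 = 1b ^ 75 = 6e
byte 5: (ad ^ dc) ^ 73 = 71 ^ 73 = 02
byte 6: (68 ^ 38) ^ 20 = 50 ^ 20 = 70
byte 7: (e3 ^ 81) ^ 73 = 62 ^ 73 = 11
byte 8: (62 ^ 01) ^ 74 = 63 ^ 74 = 17
byte 9: (10 ^ b7) ^ 61 = a7 ^ 61 = c6
byte 10: (05 ^ 17) ^ 74 = 12 ^ 74 = 66
byte 11: (1b ^ 0c) ^ 75 = 17 ^ 75 = 62
byte 12: (2f ^ 3a) ^ 73 = 15 ^ 73 = 66
byte 13: (6a ^ 42) ^ 20 = 28 ^ 20 = 08
byte 14: (80 ^ 44) ^ 66 = c4 ^ 66 = a2
byte 15: (95 ^ ad) ^ 65 = 38 ^ 65 = 5d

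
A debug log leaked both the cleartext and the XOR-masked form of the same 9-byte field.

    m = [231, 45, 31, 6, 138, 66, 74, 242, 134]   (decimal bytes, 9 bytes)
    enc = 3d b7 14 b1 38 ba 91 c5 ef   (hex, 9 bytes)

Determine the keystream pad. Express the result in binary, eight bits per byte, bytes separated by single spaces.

Since enc = m ⊕ pad, XORing both sides with m gives pad = m ⊕ enc.
e7 ^ 3d = da
2d ^ b7 = 9a
1f ^ 14 = 0b
06 ^ b1 = b7
8a ^ 38 = b2
42 ^ ba = f8
4a ^ 91 = db
f2 ^ c5 = 37
86 ^ ef = 69

11011010 10011010 00001011 10110111 10110010 11111000 11011011 00110111 01101001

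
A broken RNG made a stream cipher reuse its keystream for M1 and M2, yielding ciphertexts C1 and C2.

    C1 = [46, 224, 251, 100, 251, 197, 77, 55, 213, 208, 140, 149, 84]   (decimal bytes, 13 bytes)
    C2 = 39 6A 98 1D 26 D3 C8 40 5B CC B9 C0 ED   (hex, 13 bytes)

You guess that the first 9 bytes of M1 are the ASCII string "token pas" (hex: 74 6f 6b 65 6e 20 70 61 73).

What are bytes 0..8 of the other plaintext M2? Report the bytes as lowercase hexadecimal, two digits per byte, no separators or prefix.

First, C1 ⊕ C2 = (M1 ⊕ K) ⊕ (M2 ⊕ K) = M1 ⊕ M2, so the key drops out. Then M2 = (M1 ⊕ M2) ⊕ M1 over the first 9 bytes.
byte 0: (2e XOR 39) XOR 74 = 17 XOR 74 = 63
byte 1: (e0 XOR 6a) XOR 6f = 8a XOR 6f = e5
byte 2: (fb XOR 98) XOR 6b = 63 XOR 6b = 08
byte 3: (64 XOR 1d) XOR 65 = 79 XOR 65 = 1c
byte 4: (fb XOR 26) XOR 6e = dd XOR 6e = b3
byte 5: (c5 XOR d3) XOR 20 = 16 XOR 20 = 36
byte 6: (4d XOR c8) XOR 70 = 85 XOR 70 = f5
byte 7: (37 XOR 40) XOR 61 = 77 XOR 61 = 16
byte 8: (d5 XOR 5b) XOR 73 = 8e XOR 73 = fd

63e5081cb336f516fd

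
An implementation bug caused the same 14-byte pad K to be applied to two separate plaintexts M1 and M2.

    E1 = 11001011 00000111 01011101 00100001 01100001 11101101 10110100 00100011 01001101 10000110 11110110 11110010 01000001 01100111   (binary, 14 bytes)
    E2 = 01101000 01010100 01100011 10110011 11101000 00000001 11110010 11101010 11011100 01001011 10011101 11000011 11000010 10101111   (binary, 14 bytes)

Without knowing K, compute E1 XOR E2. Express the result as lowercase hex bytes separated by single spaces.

E1 ⊕ E2 = (M1 ⊕ K) ⊕ (M2 ⊕ K) = M1 ⊕ M2 — the shared key cancels under XOR.
byte 0: 11001011 xor 01101000 = 10100011
byte 1: 00000111 xor 01010100 = 01010011
byte 2: 01011101 xor 01100011 = 00111110
byte 3: 00100001 xor 10110011 = 10010010
byte 4: 01100001 xor 11101000 = 10001001
byte 5: 11101101 xor 00000001 = 11101100
byte 6: 10110100 xor 11110010 = 01000110
byte 7: 00100011 xor 11101010 = 11001001
byte 8: 01001101 xor 11011100 = 10010001
byte 9: 10000110 xor 01001011 = 11001101
byte 10: 11110110 xor 10011101 = 01101011
byte 11: 11110010 xor 11000011 = 00110001
byte 12: 01000001 xor 11000010 = 10000011
byte 13: 01100111 xor 10101111 = 11001000

a3 53 3e 92 89 ec 46 c9 91 cd 6b 31 83 c8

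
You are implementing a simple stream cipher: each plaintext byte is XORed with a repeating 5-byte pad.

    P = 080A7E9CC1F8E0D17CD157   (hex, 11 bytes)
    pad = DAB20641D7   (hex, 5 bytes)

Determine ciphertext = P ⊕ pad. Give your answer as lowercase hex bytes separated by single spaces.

The 5-byte key repeats, so the effective keystream is da b2 06 41 d7 da b2 06 41 d7 da.
byte 0: 08 ⊕ da = d2
byte 1: 0a ⊕ b2 = b8
byte 2: 7e ⊕ 06 = 78
byte 3: 9c ⊕ 41 = dd
byte 4: c1 ⊕ d7 = 16
byte 5: f8 ⊕ da = 22
byte 6: e0 ⊕ b2 = 52
byte 7: d1 ⊕ 06 = d7
byte 8: 7c ⊕ 41 = 3d
byte 9: d1 ⊕ d7 = 06
byte 10: 57 ⊕ da = 8d

d2 b8 78 dd 16 22 52 d7 3d 06 8d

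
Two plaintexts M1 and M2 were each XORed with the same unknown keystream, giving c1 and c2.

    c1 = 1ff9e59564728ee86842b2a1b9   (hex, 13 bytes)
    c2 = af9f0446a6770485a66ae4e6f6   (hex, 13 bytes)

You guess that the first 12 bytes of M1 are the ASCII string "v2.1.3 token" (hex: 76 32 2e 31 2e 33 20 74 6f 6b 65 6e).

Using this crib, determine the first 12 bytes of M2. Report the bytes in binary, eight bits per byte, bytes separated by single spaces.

First, c1 ⊕ c2 = (M1 ⊕ K) ⊕ (M2 ⊕ K) = M1 ⊕ M2, so the key drops out. Then M2 = (M1 ⊕ M2) ⊕ M1 over the first 12 bytes.
byte 0: (1f xor af) xor 76 = b0 xor 76 = c6
byte 1: (f9 xor 9f) xor 32 = 66 xor 32 = 54
byte 2: (e5 xor 04) xor 2e = e1 xor 2e = cf
byte 3: (95 xor 46) xor 31 = d3 xor 31 = e2
byte 4: (64 xor a6) xor 2e = c2 xor 2e = ec
byte 5: (72 xor 77) xor 33 = 05 xor 33 = 36
byte 6: (8e xor 04) xor 20 = 8a xor 20 = aa
byte 7: (e8 xor 85) xor 74 = 6d xor 74 = 19
byte 8: (68 xor a6) xor 6f = ce xor 6f = a1
byte 9: (42 xor 6a) xor 6b = 28 xor 6b = 43
byte 10: (b2 xor e4) xor 65 = 56 xor 65 = 33
byte 11: (a1 xor e6) xor 6e = 47 xor 6e = 29

11000110 01010100 11001111 11100010 11101100 00110110 10101010 00011001 10100001 01000011 00110011 00101001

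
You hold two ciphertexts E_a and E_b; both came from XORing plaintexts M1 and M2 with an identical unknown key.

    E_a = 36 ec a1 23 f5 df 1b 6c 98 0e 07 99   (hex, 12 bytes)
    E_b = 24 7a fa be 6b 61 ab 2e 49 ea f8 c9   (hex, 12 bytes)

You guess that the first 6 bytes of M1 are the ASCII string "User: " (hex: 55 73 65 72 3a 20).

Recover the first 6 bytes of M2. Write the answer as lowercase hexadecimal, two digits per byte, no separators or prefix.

First, E_a ⊕ E_b = (M1 ⊕ K) ⊕ (M2 ⊕ K) = M1 ⊕ M2, so the key drops out. Then M2 = (M1 ⊕ M2) ⊕ M1 over the first 6 bytes.
byte 0: (36 ^ 24) ^ 55 = 12 ^ 55 = 47
byte 1: (ec ^ 7a) ^ 73 = 96 ^ 73 = e5
byte 2: (a1 ^ fa) ^ 65 = 5b ^ 65 = 3e
byte 3: (23 ^ be) ^ 72 = 9d ^ 72 = ef
byte 4: (f5 ^ 6b) ^ 3a = 9e ^ 3a = a4
byte 5: (df ^ 61) ^ 20 = be ^ 20 = 9e

47e53eefa49e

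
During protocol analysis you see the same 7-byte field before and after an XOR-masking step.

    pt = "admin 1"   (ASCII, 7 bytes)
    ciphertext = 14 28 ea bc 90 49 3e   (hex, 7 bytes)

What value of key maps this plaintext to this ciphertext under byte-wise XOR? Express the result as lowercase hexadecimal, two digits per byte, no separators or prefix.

754c87d5fe690f

Since ciphertext = pt ⊕ key, XORing both sides with pt gives key = pt ⊕ ciphertext.
 97 xor  20 = 117
100 xor  40 =  76
109 xor 234 = 135
105 xor 188 = 213
110 xor 144 = 254
 32 xor  73 = 105
 49 xor  62 =  15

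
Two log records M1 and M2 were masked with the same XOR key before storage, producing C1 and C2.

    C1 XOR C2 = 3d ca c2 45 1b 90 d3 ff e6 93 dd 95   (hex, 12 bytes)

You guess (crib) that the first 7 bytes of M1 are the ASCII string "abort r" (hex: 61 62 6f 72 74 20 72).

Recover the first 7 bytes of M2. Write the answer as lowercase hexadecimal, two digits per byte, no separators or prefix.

Since C1 ⊕ C2 = M1 ⊕ M2, XORing with the guessed M1 bytes yields the corresponding M2 bytes: M2 = (C1 ⊕ C2) ⊕ M1.
 61 ⊕  97 =  92
202 ⊕  98 = 168
194 ⊕ 111 = 173
 69 ⊕ 114 =  55
 27 ⊕ 116 = 111
144 ⊕  32 = 176
211 ⊕ 114 = 161

5ca8ad376fb0a1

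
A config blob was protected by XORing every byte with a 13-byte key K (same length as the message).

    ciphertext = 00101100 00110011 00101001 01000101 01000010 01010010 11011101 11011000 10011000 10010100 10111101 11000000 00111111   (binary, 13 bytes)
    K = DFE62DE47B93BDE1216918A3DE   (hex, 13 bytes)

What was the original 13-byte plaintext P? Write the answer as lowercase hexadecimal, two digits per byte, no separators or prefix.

XOR is its own inverse, so applying the key byte-wise gives the result directly.
byte 0:  44 xor 223 = 243
byte 1:  51 xor 230 = 213
byte 2:  41 xor  45 =   4
byte 3:  69 xor 228 = 161
byte 4:  66 xor 123 =  57
byte 5:  82 xor 147 = 193
byte 6: 221 xor 189 =  96
byte 7: 216 xor 225 =  57
byte 8: 152 xor  33 = 185
byte 9: 148 xor 105 = 253
byte 10: 189 xor  24 = 165
byte 11: 192 xor 163 =  99
byte 12:  63 xor 222 = 225

f3d504a139c16039b9fda563e1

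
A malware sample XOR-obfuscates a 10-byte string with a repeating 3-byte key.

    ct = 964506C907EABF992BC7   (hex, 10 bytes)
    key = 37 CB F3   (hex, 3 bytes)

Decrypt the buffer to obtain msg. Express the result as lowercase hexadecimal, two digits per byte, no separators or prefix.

The 3-byte key repeats, so the effective keystream is 37 cb f3 37 cb f3 37 cb f3 37.
byte 0: 96 XOR 37 = a1
byte 1: 45 XOR cb = 8e
byte 2: 06 XOR f3 = f5
byte 3: c9 XOR 37 = fe
byte 4: 07 XOR cb = cc
byte 5: ea XOR f3 = 19
byte 6: bf XOR 37 = 88
byte 7: 99 XOR cb = 52
byte 8: 2b XOR f3 = d8
byte 9: c7 XOR 37 = f0

a18ef5fecc198852d8f0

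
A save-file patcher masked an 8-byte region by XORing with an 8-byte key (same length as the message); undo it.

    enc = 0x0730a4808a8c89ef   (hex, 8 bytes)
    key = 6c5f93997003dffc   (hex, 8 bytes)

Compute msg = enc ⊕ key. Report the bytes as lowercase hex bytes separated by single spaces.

XOR is its own inverse, so applying the key byte-wise gives the result directly.
00000111 XOR 01101100 = 01101011
00110000 XOR 01011111 = 01101111
10100100 XOR 10010011 = 00110111
10000000 XOR 10011001 = 00011001
10001010 XOR 01110000 = 11111010
10001100 XOR 00000011 = 10001111
10001001 XOR 11011111 = 01010110
11101111 XOR 11111100 = 00010011

6b 6f 37 19 fa 8f 56 13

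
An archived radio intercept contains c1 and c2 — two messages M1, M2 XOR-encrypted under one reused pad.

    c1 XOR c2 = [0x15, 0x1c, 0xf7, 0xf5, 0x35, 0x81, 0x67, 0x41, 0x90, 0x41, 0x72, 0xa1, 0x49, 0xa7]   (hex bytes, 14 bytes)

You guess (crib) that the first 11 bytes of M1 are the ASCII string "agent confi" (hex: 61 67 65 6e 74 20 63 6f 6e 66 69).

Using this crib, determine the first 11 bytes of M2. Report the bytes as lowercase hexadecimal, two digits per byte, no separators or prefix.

Since c1 ⊕ c2 = M1 ⊕ M2, XORing with the guessed M1 bytes yields the corresponding M2 bytes: M2 = (c1 ⊕ c2) ⊕ M1.
byte 0:  21 ⊕  97 = 116
byte 1:  28 ⊕ 103 = 123
byte 2: 247 ⊕ 101 = 146
byte 3: 245 ⊕ 110 = 155
byte 4:  53 ⊕ 116 =  65
byte 5: 129 ⊕  32 = 161
byte 6: 103 ⊕  99 =   4
byte 7:  65 ⊕ 111 =  46
byte 8: 144 ⊕ 110 = 254
byte 9:  65 ⊕ 102 =  39
byte 10: 114 ⊕ 105 =  27

747b929b41a1042efe271b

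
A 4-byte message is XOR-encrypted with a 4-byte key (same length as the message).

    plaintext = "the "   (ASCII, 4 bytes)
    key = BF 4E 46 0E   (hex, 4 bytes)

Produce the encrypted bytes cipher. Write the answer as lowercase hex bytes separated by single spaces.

XOR is its own inverse, so applying the key byte-wise gives the result directly.
74 ^ bf = cb
68 ^ 4e = 26
65 ^ 46 = 23
20 ^ 0e = 2e

cb 26 23 2e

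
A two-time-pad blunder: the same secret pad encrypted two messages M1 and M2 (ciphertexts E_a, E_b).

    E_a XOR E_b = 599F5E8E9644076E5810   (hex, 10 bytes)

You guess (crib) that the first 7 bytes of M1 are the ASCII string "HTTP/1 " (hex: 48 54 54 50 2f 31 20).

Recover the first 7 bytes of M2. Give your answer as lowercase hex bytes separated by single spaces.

Since E_a ⊕ E_b = M1 ⊕ M2, XORing with the guessed M1 bytes yields the corresponding M2 bytes: M2 = (E_a ⊕ E_b) ⊕ M1.
59 ⊕ 48 = 11
9f ⊕ 54 = cb
5e ⊕ 54 = 0a
8e ⊕ 50 = de
96 ⊕ 2f = b9
44 ⊕ 31 = 75
07 ⊕ 20 = 27

11 cb 0a de b9 75 27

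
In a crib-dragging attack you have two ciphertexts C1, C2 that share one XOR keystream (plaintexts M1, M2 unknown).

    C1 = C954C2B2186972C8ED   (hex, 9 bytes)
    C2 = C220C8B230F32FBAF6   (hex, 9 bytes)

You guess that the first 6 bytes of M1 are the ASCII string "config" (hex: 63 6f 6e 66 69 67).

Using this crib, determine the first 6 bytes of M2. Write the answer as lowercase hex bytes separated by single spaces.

First, C1 ⊕ C2 = (M1 ⊕ K) ⊕ (M2 ⊕ K) = M1 ⊕ M2, so the key drops out. Then M2 = (M1 ⊕ M2) ⊕ M1 over the first 6 bytes.
byte 0: (c9 ^ c2) ^ 63 = 0b ^ 63 = 68
byte 1: (54 ^ 20) ^ 6f = 74 ^ 6f = 1b
byte 2: (c2 ^ c8) ^ 6e = 0a ^ 6e = 64
byte 3: (b2 ^ b2) ^ 66 = 00 ^ 66 = 66
byte 4: (18 ^ 30) ^ 69 = 28 ^ 69 = 41
byte 5: (69 ^ f3) ^ 67 = 9a ^ 67 = fd

68 1b 64 66 41 fd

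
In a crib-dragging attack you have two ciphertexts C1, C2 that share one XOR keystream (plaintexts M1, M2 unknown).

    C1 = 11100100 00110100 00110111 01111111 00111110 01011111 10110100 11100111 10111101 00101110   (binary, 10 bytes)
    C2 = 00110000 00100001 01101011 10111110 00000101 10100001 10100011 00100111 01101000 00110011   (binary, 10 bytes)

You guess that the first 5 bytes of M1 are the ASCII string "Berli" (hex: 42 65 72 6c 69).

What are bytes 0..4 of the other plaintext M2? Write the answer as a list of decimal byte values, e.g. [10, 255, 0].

[150, 112, 46, 173, 82]

First, C1 ⊕ C2 = (M1 ⊕ K) ⊕ (M2 ⊕ K) = M1 ⊕ M2, so the key drops out. Then M2 = (M1 ⊕ M2) ⊕ M1 over the first 5 bytes.
byte 0: (e4 xor 30) xor 42 = d4 xor 42 = 96
byte 1: (34 xor 21) xor 65 = 15 xor 65 = 70
byte 2: (37 xor 6b) xor 72 = 5c xor 72 = 2e
byte 3: (7f xor be) xor 6c = c1 xor 6c = ad
byte 4: (3e xor 05) xor 69 = 3b xor 69 = 52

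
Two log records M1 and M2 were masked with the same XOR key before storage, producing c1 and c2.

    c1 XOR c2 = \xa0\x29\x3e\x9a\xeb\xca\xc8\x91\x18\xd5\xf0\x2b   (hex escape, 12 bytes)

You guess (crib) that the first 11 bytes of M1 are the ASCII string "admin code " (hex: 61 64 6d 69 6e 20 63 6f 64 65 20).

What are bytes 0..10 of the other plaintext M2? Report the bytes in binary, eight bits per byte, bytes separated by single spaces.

Since c1 ⊕ c2 = M1 ⊕ M2, XORing with the guessed M1 bytes yields the corresponding M2 bytes: M2 = (c1 ⊕ c2) ⊕ M1.
byte 0: a0 XOR 61 = c1
byte 1: 29 XOR 64 = 4d
byte 2: 3e XOR 6d = 53
byte 3: 9a XOR 69 = f3
byte 4: eb XOR 6e = 85
byte 5: ca XOR 20 = ea
byte 6: c8 XOR 63 = ab
byte 7: 91 XOR 6f = fe
byte 8: 18 XOR 64 = 7c
byte 9: d5 XOR 65 = b0
byte 10: f0 XOR 20 = d0

11000001 01001101 01010011 11110011 10000101 11101010 10101011 11111110 01111100 10110000 11010000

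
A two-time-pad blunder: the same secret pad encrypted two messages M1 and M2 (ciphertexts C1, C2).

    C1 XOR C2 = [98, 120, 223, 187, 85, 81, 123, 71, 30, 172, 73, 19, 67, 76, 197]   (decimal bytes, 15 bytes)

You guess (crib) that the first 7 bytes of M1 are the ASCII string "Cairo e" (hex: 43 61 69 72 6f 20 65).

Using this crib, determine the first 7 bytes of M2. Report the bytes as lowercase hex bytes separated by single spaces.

21 19 b6 c9 3a 71 1e

Since C1 ⊕ C2 = M1 ⊕ M2, XORing with the guessed M1 bytes yields the corresponding M2 bytes: M2 = (C1 ⊕ C2) ⊕ M1.
 98 ⊕  67 =  33
120 ⊕  97 =  25
223 ⊕ 105 = 182
187 ⊕ 114 = 201
 85 ⊕ 111 =  58
 81 ⊕  32 = 113
123 ⊕ 101 =  30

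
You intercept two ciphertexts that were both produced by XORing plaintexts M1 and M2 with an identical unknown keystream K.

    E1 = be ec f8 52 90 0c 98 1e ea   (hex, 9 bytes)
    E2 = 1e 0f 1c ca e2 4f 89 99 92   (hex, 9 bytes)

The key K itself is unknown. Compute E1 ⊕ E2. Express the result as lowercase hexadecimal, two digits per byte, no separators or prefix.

a0e3e4987243118778

E1 ⊕ E2 = (M1 ⊕ K) ⊕ (M2 ⊕ K) = M1 ⊕ M2 — the shared key cancels under XOR.
be ^ 1e = a0
ec ^ 0f = e3
f8 ^ 1c = e4
52 ^ ca = 98
90 ^ e2 = 72
0c ^ 4f = 43
98 ^ 89 = 11
1e ^ 99 = 87
ea ^ 92 = 78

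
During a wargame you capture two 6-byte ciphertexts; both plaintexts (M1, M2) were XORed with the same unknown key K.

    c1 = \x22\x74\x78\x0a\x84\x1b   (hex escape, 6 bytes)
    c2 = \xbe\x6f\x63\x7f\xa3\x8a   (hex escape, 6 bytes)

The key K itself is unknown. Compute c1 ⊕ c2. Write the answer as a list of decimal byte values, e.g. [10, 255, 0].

c1 ⊕ c2 = (M1 ⊕ K) ⊕ (M2 ⊕ K) = M1 ⊕ M2 — the shared key cancels under XOR.
 34 XOR 190 = 156
116 XOR 111 =  27
120 XOR  99 =  27
 10 XOR 127 = 117
132 XOR 163 =  39
 27 XOR 138 = 145

[156, 27, 27, 117, 39, 145]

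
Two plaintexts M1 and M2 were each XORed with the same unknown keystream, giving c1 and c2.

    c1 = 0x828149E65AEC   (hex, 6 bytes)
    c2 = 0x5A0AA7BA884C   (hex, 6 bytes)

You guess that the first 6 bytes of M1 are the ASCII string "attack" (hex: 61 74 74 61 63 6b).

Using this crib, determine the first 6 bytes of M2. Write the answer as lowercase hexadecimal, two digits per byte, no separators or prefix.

b9ff9a3db1cb

First, c1 ⊕ c2 = (M1 ⊕ K) ⊕ (M2 ⊕ K) = M1 ⊕ M2, so the key drops out. Then M2 = (M1 ⊕ M2) ⊕ M1 over the first 6 bytes.
byte 0: (82 XOR 5a) XOR 61 = d8 XOR 61 = b9
byte 1: (81 XOR 0a) XOR 74 = 8b XOR 74 = ff
byte 2: (49 XOR a7) XOR 74 = ee XOR 74 = 9a
byte 3: (e6 XOR ba) XOR 61 = 5c XOR 61 = 3d
byte 4: (5a XOR 88) XOR 63 = d2 XOR 63 = b1
byte 5: (ec XOR 4c) XOR 6b = a0 XOR 6b = cb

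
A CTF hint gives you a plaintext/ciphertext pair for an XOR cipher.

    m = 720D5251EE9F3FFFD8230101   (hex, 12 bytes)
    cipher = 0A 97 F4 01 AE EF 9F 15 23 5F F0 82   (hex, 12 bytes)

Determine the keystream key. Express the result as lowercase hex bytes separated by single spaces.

78 9a a6 50 40 70 a0 ea fb 7c f1 83

Since cipher = m ⊕ key, XORing both sides with m gives key = m ⊕ cipher.
byte 0: 72 ^ 0a = 78
byte 1: 0d ^ 97 = 9a
byte 2: 52 ^ f4 = a6
byte 3: 51 ^ 01 = 50
byte 4: ee ^ ae = 40
byte 5: 9f ^ ef = 70
byte 6: 3f ^ 9f = a0
byte 7: ff ^ 15 = ea
byte 8: d8 ^ 23 = fb
byte 9: 23 ^ 5f = 7c
byte 10: 01 ^ f0 = f1
byte 11: 01 ^ 82 = 83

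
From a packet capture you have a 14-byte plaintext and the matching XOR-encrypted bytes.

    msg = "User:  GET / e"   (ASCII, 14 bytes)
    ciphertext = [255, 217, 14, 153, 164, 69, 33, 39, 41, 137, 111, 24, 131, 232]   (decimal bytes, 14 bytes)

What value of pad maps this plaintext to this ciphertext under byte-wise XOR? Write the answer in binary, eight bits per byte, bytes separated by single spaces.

Since ciphertext = msg ⊕ pad, XORing both sides with msg gives pad = msg ⊕ ciphertext.
55 XOR ff = aa
73 XOR d9 = aa
65 XOR 0e = 6b
72 XOR 99 = eb
3a XOR a4 = 9e
20 XOR 45 = 65
20 XOR 21 = 01
47 XOR 27 = 60
45 XOR 29 = 6c
54 XOR 89 = dd
20 XOR 6f = 4f
2f XOR 18 = 37
20 XOR 83 = a3
65 XOR e8 = 8d

10101010 10101010 01101011 11101011 10011110 01100101 00000001 01100000 01101100 11011101 01001111 00110111 10100011 10001101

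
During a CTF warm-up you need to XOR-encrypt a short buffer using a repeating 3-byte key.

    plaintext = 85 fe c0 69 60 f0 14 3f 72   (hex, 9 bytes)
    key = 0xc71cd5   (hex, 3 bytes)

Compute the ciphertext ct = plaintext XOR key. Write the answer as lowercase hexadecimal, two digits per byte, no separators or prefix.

42e215ae7c25d323a7

The 3-byte key repeats, so the effective keystream is c7 1c d5 c7 1c d5 c7 1c d5.
byte 0: 85 ^ c7 = 42
byte 1: fe ^ 1c = e2
byte 2: c0 ^ d5 = 15
byte 3: 69 ^ c7 = ae
byte 4: 60 ^ 1c = 7c
byte 5: f0 ^ d5 = 25
byte 6: 14 ^ c7 = d3
byte 7: 3f ^ 1c = 23
byte 8: 72 ^ d5 = a7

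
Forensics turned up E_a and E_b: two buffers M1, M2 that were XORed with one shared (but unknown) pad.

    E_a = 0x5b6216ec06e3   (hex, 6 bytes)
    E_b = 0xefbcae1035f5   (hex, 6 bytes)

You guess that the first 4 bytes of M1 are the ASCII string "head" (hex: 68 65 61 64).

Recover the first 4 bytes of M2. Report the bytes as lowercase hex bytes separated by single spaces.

dc bb d9 98

First, E_a ⊕ E_b = (M1 ⊕ K) ⊕ (M2 ⊕ K) = M1 ⊕ M2, so the key drops out. Then M2 = (M1 ⊕ M2) ⊕ M1 over the first 4 bytes.
byte 0: (5b XOR ef) XOR 68 = b4 XOR 68 = dc
byte 1: (62 XOR bc) XOR 65 = de XOR 65 = bb
byte 2: (16 XOR ae) XOR 61 = b8 XOR 61 = d9
byte 3: (ec XOR 10) XOR 64 = fc XOR 64 = 98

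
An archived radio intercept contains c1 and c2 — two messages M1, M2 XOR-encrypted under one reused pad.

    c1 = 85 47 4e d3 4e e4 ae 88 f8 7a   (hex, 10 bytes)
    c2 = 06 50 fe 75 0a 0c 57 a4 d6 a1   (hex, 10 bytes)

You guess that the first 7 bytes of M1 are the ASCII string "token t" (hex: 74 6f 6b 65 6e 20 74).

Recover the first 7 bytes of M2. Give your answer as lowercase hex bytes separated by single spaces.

f7 78 db c3 2a c8 8d

First, c1 ⊕ c2 = (M1 ⊕ K) ⊕ (M2 ⊕ K) = M1 ⊕ M2, so the key drops out. Then M2 = (M1 ⊕ M2) ⊕ M1 over the first 7 bytes.
byte 0: (85 ^ 06) ^ 74 = 83 ^ 74 = f7
byte 1: (47 ^ 50) ^ 6f = 17 ^ 6f = 78
byte 2: (4e ^ fe) ^ 6b = b0 ^ 6b = db
byte 3: (d3 ^ 75) ^ 65 = a6 ^ 65 = c3
byte 4: (4e ^ 0a) ^ 6e = 44 ^ 6e = 2a
byte 5: (e4 ^ 0c) ^ 20 = e8 ^ 20 = c8
byte 6: (ae ^ 57) ^ 74 = f9 ^ 74 = 8d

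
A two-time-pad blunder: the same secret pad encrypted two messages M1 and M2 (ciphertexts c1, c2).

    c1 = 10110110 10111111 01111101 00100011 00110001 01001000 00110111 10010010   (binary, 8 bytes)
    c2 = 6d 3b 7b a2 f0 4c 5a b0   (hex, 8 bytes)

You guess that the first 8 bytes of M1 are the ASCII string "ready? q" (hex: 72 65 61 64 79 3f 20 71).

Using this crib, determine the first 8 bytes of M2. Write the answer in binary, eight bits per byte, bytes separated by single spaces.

10101001 11100001 01100111 11100101 10111000 00111011 01001101 01010011

First, c1 ⊕ c2 = (M1 ⊕ K) ⊕ (M2 ⊕ K) = M1 ⊕ M2, so the key drops out. Then M2 = (M1 ⊕ M2) ⊕ M1 over the first 8 bytes.
byte 0: (b6 xor 6d) xor 72 = db xor 72 = a9
byte 1: (bf xor 3b) xor 65 = 84 xor 65 = e1
byte 2: (7d xor 7b) xor 61 = 06 xor 61 = 67
byte 3: (23 xor a2) xor 64 = 81 xor 64 = e5
byte 4: (31 xor f0) xor 79 = c1 xor 79 = b8
byte 5: (48 xor 4c) xor 3f = 04 xor 3f = 3b
byte 6: (37 xor 5a) xor 20 = 6d xor 20 = 4d
byte 7: (92 xor b0) xor 71 = 22 xor 71 = 53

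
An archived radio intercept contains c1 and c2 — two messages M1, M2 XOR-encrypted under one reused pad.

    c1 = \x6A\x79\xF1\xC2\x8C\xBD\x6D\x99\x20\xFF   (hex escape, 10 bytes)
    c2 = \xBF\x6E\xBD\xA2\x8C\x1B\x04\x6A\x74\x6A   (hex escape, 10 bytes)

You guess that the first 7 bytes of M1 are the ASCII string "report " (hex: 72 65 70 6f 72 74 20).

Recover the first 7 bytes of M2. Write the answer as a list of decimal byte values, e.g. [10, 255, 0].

First, c1 ⊕ c2 = (M1 ⊕ K) ⊕ (M2 ⊕ K) = M1 ⊕ M2, so the key drops out. Then M2 = (M1 ⊕ M2) ⊕ M1 over the first 7 bytes.
byte 0: (6a XOR bf) XOR 72 = d5 XOR 72 = a7
byte 1: (79 XOR 6e) XOR 65 = 17 XOR 65 = 72
byte 2: (f1 XOR bd) XOR 70 = 4c XOR 70 = 3c
byte 3: (c2 XOR a2) XOR 6f = 60 XOR 6f = 0f
byte 4: (8c XOR 8c) XOR 72 = 00 XOR 72 = 72
byte 5: (bd XOR 1b) XOR 74 = a6 XOR 74 = d2
byte 6: (6d XOR 04) XOR 20 = 69 XOR 20 = 49

[167, 114, 60, 15, 114, 210, 73]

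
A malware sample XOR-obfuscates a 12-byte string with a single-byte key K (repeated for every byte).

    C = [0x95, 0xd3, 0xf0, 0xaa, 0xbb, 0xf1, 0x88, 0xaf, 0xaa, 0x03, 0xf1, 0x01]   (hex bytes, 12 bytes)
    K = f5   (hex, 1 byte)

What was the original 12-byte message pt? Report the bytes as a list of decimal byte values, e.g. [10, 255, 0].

[96, 38, 5, 95, 78, 4, 125, 90, 95, 246, 4, 244]

The 1-byte key repeats, so the effective keystream is f5 f5 f5 f5 f5 f5 f5 f5 f5 f5 f5 f5.
byte 0: 95 ⊕ f5 = 60
byte 1: d3 ⊕ f5 = 26
byte 2: f0 ⊕ f5 = 05
byte 3: aa ⊕ f5 = 5f
byte 4: bb ⊕ f5 = 4e
byte 5: f1 ⊕ f5 = 04
byte 6: 88 ⊕ f5 = 7d
byte 7: af ⊕ f5 = 5a
byte 8: aa ⊕ f5 = 5f
byte 9: 03 ⊕ f5 = f6
byte 10: f1 ⊕ f5 = 04
byte 11: 01 ⊕ f5 = f4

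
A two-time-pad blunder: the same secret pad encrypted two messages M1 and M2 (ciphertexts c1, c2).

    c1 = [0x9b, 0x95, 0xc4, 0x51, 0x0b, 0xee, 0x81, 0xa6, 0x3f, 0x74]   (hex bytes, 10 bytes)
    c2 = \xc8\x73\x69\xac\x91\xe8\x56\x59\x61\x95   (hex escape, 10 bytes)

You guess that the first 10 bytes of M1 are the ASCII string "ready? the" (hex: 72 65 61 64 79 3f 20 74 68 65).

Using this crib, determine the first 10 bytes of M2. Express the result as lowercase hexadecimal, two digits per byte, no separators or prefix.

First, c1 ⊕ c2 = (M1 ⊕ K) ⊕ (M2 ⊕ K) = M1 ⊕ M2, so the key drops out. Then M2 = (M1 ⊕ M2) ⊕ M1 over the first 10 bytes.
byte 0: (9b ⊕ c8) ⊕ 72 = 53 ⊕ 72 = 21
byte 1: (95 ⊕ 73) ⊕ 65 = e6 ⊕ 65 = 83
byte 2: (c4 ⊕ 69) ⊕ 61 = ad ⊕ 61 = cc
byte 3: (51 ⊕ ac) ⊕ 64 = fd ⊕ 64 = 99
byte 4: (0b ⊕ 91) ⊕ 79 = 9a ⊕ 79 = e3
byte 5: (ee ⊕ e8) ⊕ 3f = 06 ⊕ 3f = 39
byte 6: (81 ⊕ 56) ⊕ 20 = d7 ⊕ 20 = f7
byte 7: (a6 ⊕ 59) ⊕ 74 = ff ⊕ 74 = 8b
byte 8: (3f ⊕ 61) ⊕ 68 = 5e ⊕ 68 = 36
byte 9: (74 ⊕ 95) ⊕ 65 = e1 ⊕ 65 = 84

2183cc99e339f78b3684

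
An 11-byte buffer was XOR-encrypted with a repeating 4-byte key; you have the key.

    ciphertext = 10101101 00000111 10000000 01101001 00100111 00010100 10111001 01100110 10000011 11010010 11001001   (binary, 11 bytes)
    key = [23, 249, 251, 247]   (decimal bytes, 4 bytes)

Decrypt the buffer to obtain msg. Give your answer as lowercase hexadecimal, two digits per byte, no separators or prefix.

bafe7b9e30ed4291942b32

The 4-byte key repeats, so the effective keystream is 17 f9 fb f7 17 f9 fb f7 17 f9 fb.
byte 0: ad ^ 17 = ba
byte 1: 07 ^ f9 = fe
byte 2: 80 ^ fb = 7b
byte 3: 69 ^ f7 = 9e
byte 4: 27 ^ 17 = 30
byte 5: 14 ^ f9 = ed
byte 6: b9 ^ fb = 42
byte 7: 66 ^ f7 = 91
byte 8: 83 ^ 17 = 94
byte 9: d2 ^ f9 = 2b
byte 10: c9 ^ fb = 32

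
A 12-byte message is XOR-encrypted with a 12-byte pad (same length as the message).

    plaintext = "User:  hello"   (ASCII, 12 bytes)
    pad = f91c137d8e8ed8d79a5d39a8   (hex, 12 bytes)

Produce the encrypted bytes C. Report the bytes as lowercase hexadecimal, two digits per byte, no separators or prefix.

ac6f760fb4aef8bfff3155c7

55 XOR f9 = ac
73 XOR 1c = 6f
65 XOR 13 = 76
72 XOR 7d = 0f
3a XOR 8e = b4
20 XOR 8e = ae
20 XOR d8 = f8
68 XOR d7 = bf
65 XOR 9a = ff
6c XOR 5d = 31
6c XOR 39 = 55
6f XOR a8 = c7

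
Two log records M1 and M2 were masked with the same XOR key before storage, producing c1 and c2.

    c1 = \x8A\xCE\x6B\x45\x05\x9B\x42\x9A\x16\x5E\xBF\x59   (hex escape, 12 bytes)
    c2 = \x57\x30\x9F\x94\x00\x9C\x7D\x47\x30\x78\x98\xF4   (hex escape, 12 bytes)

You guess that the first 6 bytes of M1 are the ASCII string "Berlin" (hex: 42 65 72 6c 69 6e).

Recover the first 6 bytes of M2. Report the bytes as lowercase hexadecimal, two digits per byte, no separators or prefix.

9f9b86bd6c69

First, c1 ⊕ c2 = (M1 ⊕ K) ⊕ (M2 ⊕ K) = M1 ⊕ M2, so the key drops out. Then M2 = (M1 ⊕ M2) ⊕ M1 over the first 6 bytes.
byte 0: (8a ⊕ 57) ⊕ 42 = dd ⊕ 42 = 9f
byte 1: (ce ⊕ 30) ⊕ 65 = fe ⊕ 65 = 9b
byte 2: (6b ⊕ 9f) ⊕ 72 = f4 ⊕ 72 = 86
byte 3: (45 ⊕ 94) ⊕ 6c = d1 ⊕ 6c = bd
byte 4: (05 ⊕ 00) ⊕ 69 = 05 ⊕ 69 = 6c
byte 5: (9b ⊕ 9c) ⊕ 6e = 07 ⊕ 6e = 69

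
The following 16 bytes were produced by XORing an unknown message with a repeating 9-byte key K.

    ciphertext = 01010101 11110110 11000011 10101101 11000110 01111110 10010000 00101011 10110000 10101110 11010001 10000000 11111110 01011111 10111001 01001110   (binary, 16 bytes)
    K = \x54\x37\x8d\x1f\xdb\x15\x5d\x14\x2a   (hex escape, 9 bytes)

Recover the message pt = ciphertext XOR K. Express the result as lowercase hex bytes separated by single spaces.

01 c1 4e b2 1d 6b cd 3f 9a fa e6 0d e1 84 ac 13

The 9-byte key repeats, so the effective keystream is 54 37 8d 1f db 15 5d 14 2a 54 37 8d 1f db 15 5d.
byte 0: 55 ⊕ 54 = 01
byte 1: f6 ⊕ 37 = c1
byte 2: c3 ⊕ 8d = 4e
byte 3: ad ⊕ 1f = b2
byte 4: c6 ⊕ db = 1d
byte 5: 7e ⊕ 15 = 6b
byte 6: 90 ⊕ 5d = cd
byte 7: 2b ⊕ 14 = 3f
byte 8: b0 ⊕ 2a = 9a
byte 9: ae ⊕ 54 = fa
byte 10: d1 ⊕ 37 = e6
byte 11: 80 ⊕ 8d = 0d
byte 12: fe ⊕ 1f = e1
byte 13: 5f ⊕ db = 84
byte 14: b9 ⊕ 15 = ac
byte 15: 4e ⊕ 5d = 13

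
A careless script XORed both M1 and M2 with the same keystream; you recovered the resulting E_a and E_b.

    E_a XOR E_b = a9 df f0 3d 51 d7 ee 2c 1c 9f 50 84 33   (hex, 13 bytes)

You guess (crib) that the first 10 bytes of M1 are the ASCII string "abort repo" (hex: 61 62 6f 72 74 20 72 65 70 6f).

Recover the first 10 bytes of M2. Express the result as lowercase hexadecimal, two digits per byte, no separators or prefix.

Since E_a ⊕ E_b = M1 ⊕ M2, XORing with the guessed M1 bytes yields the corresponding M2 bytes: M2 = (E_a ⊕ E_b) ⊕ M1.
a9 ⊕ 61 = c8
df ⊕ 62 = bd
f0 ⊕ 6f = 9f
3d ⊕ 72 = 4f
51 ⊕ 74 = 25
d7 ⊕ 20 = f7
ee ⊕ 72 = 9c
2c ⊕ 65 = 49
1c ⊕ 70 = 6c
9f ⊕ 6f = f0

c8bd9f4f25f79c496cf0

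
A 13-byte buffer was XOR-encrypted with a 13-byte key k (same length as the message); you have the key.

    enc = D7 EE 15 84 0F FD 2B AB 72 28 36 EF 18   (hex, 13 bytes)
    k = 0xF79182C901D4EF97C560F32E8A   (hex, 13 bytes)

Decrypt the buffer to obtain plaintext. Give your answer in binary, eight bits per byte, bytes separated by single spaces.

00100000 01111111 10010111 01001101 00001110 00101001 11000100 00111100 10110111 01001000 11000101 11000001 10010010

XOR is its own inverse, so applying the key byte-wise gives the result directly.
d7 ^ f7 = 20
ee ^ 91 = 7f
15 ^ 82 = 97
84 ^ c9 = 4d
0f ^ 01 = 0e
fd ^ d4 = 29
2b ^ ef = c4
ab ^ 97 = 3c
72 ^ c5 = b7
28 ^ 60 = 48
36 ^ f3 = c5
ef ^ 2e = c1
18 ^ 8a = 92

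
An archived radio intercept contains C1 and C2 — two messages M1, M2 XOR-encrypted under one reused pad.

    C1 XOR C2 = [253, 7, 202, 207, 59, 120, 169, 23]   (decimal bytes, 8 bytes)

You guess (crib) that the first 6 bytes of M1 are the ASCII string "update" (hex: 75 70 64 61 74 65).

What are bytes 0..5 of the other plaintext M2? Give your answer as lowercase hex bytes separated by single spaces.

Since C1 ⊕ C2 = M1 ⊕ M2, XORing with the guessed M1 bytes yields the corresponding M2 bytes: M2 = (C1 ⊕ C2) ⊕ M1.
253 ⊕ 117 = 136
  7 ⊕ 112 = 119
202 ⊕ 100 = 174
207 ⊕  97 = 174
 59 ⊕ 116 =  79
120 ⊕ 101 =  29

88 77 ae ae 4f 1d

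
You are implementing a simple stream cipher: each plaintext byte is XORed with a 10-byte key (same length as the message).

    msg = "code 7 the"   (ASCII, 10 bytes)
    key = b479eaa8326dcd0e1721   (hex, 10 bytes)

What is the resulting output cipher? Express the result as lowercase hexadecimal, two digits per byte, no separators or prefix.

d7168ecd125aed7a7f44

byte 0:  99 xor 180 = 215
byte 1: 111 xor 121 =  22
byte 2: 100 xor 234 = 142
byte 3: 101 xor 168 = 205
byte 4:  32 xor  50 =  18
byte 5:  55 xor 109 =  90
byte 6:  32 xor 205 = 237
byte 7: 116 xor  14 = 122
byte 8: 104 xor  23 = 127
byte 9: 101 xor  33 =  68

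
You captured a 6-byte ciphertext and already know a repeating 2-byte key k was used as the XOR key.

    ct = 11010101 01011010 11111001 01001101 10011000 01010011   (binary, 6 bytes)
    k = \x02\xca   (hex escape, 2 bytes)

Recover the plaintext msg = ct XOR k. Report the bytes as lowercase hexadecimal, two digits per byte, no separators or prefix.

The 2-byte key repeats, so the effective keystream is 02 ca 02 ca 02 ca.
byte 0: d5 ⊕ 02 = d7
byte 1: 5a ⊕ ca = 90
byte 2: f9 ⊕ 02 = fb
byte 3: 4d ⊕ ca = 87
byte 4: 98 ⊕ 02 = 9a
byte 5: 53 ⊕ ca = 99

d790fb879a99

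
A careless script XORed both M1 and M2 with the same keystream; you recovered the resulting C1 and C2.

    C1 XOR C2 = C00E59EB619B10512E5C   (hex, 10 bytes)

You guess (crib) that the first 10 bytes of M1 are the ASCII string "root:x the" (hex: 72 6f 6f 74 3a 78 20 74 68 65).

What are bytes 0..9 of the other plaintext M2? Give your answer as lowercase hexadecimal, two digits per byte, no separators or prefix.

b261369f5be330254639

Since C1 ⊕ C2 = M1 ⊕ M2, XORing with the guessed M1 bytes yields the corresponding M2 bytes: M2 = (C1 ⊕ C2) ⊕ M1.
c0 ^ 72 = b2
0e ^ 6f = 61
59 ^ 6f = 36
eb ^ 74 = 9f
61 ^ 3a = 5b
9b ^ 78 = e3
10 ^ 20 = 30
51 ^ 74 = 25
2e ^ 68 = 46
5c ^ 65 = 39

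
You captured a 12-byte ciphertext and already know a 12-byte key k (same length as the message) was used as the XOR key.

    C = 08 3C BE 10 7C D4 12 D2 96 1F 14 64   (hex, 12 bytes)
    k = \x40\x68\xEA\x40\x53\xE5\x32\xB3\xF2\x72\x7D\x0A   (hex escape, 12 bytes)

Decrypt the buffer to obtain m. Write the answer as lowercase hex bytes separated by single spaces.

byte 0: 08 ⊕ 40 = 48
byte 1: 3c ⊕ 68 = 54
byte 2: be ⊕ ea = 54
byte 3: 10 ⊕ 40 = 50
byte 4: 7c ⊕ 53 = 2f
byte 5: d4 ⊕ e5 = 31
byte 6: 12 ⊕ 32 = 20
byte 7: d2 ⊕ b3 = 61
byte 8: 96 ⊕ f2 = 64
byte 9: 1f ⊕ 72 = 6d
byte 10: 14 ⊕ 7d = 69
byte 11: 64 ⊕ 0a = 6e

48 54 54 50 2f 31 20 61 64 6d 69 6e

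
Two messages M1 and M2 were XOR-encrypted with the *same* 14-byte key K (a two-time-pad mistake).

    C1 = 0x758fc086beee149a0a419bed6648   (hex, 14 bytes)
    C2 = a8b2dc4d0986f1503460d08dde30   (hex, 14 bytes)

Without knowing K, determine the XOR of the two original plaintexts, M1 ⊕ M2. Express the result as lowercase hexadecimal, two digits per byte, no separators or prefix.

C1 ⊕ C2 = (M1 ⊕ K) ⊕ (M2 ⊕ K) = M1 ⊕ M2 — the shared key cancels under XOR.
117 ⊕ 168 = 221
143 ⊕ 178 =  61
192 ⊕ 220 =  28
134 ⊕  77 = 203
190 ⊕   9 = 183
238 ⊕ 134 = 104
 20 ⊕ 241 = 229
154 ⊕  80 = 202
 10 ⊕  52 =  62
 65 ⊕  96 =  33
155 ⊕ 208 =  75
237 ⊕ 141 =  96
102 ⊕ 222 = 184
 72 ⊕  48 = 120

dd3d1ccbb768e5ca3e214b60b878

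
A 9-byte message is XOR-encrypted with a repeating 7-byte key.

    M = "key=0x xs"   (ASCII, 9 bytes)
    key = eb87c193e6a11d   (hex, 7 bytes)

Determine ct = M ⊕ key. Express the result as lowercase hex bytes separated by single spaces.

80 e2 b8 ae d6 d9 3d 93 f4

The 7-byte key repeats, so the effective keystream is eb 87 c1 93 e6 a1 1d eb 87.
byte 0: 107 xor 235 = 128
byte 1: 101 xor 135 = 226
byte 2: 121 xor 193 = 184
byte 3:  61 xor 147 = 174
byte 4:  48 xor 230 = 214
byte 5: 120 xor 161 = 217
byte 6:  32 xor  29 =  61
byte 7: 120 xor 235 = 147
byte 8: 115 xor 135 = 244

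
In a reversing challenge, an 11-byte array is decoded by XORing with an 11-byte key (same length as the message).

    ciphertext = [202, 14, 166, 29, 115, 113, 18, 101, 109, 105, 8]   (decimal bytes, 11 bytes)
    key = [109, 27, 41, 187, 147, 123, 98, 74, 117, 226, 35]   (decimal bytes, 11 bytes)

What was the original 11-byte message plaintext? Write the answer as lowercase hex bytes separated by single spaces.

a7 15 8f a6 e0 0a 70 2f 18 8b 2b

byte 0: 11001010 XOR 01101101 = 10100111
byte 1: 00001110 XOR 00011011 = 00010101
byte 2: 10100110 XOR 00101001 = 10001111
byte 3: 00011101 XOR 10111011 = 10100110
byte 4: 01110011 XOR 10010011 = 11100000
byte 5: 01110001 XOR 01111011 = 00001010
byte 6: 00010010 XOR 01100010 = 01110000
byte 7: 01100101 XOR 01001010 = 00101111
byte 8: 01101101 XOR 01110101 = 00011000
byte 9: 01101001 XOR 11100010 = 10001011
byte 10: 00001000 XOR 00100011 = 00101011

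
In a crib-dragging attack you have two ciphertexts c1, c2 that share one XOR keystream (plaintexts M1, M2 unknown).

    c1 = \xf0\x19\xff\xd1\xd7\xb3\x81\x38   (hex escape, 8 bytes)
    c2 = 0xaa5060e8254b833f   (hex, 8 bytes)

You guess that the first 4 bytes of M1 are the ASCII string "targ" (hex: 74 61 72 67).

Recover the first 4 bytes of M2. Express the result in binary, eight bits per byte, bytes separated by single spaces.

00101110 00101000 11101101 01011110

First, c1 ⊕ c2 = (M1 ⊕ K) ⊕ (M2 ⊕ K) = M1 ⊕ M2, so the key drops out. Then M2 = (M1 ⊕ M2) ⊕ M1 over the first 4 bytes.
byte 0: (f0 XOR aa) XOR 74 = 5a XOR 74 = 2e
byte 1: (19 XOR 50) XOR 61 = 49 XOR 61 = 28
byte 2: (ff XOR 60) XOR 72 = 9f XOR 72 = ed
byte 3: (d1 XOR e8) XOR 67 = 39 XOR 67 = 5e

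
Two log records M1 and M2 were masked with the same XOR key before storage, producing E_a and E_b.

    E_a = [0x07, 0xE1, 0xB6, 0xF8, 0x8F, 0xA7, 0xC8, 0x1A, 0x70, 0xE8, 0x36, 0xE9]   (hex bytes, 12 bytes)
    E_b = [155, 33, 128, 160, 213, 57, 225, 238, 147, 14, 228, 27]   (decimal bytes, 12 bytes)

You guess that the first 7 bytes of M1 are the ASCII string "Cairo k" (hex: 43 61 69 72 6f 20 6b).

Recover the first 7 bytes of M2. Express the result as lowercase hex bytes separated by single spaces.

df a1 5f 2a 35 be 42

First, E_a ⊕ E_b = (M1 ⊕ K) ⊕ (M2 ⊕ K) = M1 ⊕ M2, so the key drops out. Then M2 = (M1 ⊕ M2) ⊕ M1 over the first 7 bytes.
byte 0: (07 xor 9b) xor 43 = 9c xor 43 = df
byte 1: (e1 xor 21) xor 61 = c0 xor 61 = a1
byte 2: (b6 xor 80) xor 69 = 36 xor 69 = 5f
byte 3: (f8 xor a0) xor 72 = 58 xor 72 = 2a
byte 4: (8f xor d5) xor 6f = 5a xor 6f = 35
byte 5: (a7 xor 39) xor 20 = 9e xor 20 = be
byte 6: (c8 xor e1) xor 6b = 29 xor 6b = 42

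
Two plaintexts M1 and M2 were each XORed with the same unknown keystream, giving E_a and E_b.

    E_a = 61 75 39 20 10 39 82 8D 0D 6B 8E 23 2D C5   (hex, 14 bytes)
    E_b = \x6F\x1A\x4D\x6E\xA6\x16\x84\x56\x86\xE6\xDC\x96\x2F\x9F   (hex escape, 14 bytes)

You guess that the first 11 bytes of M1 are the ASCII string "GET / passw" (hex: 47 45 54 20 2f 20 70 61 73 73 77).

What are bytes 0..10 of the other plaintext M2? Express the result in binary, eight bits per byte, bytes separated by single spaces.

First, E_a ⊕ E_b = (M1 ⊕ K) ⊕ (M2 ⊕ K) = M1 ⊕ M2, so the key drops out. Then M2 = (M1 ⊕ M2) ⊕ M1 over the first 11 bytes.
byte 0: (61 ⊕ 6f) ⊕ 47 = 0e ⊕ 47 = 49
byte 1: (75 ⊕ 1a) ⊕ 45 = 6f ⊕ 45 = 2a
byte 2: (39 ⊕ 4d) ⊕ 54 = 74 ⊕ 54 = 20
byte 3: (20 ⊕ 6e) ⊕ 20 = 4e ⊕ 20 = 6e
byte 4: (10 ⊕ a6) ⊕ 2f = b6 ⊕ 2f = 99
byte 5: (39 ⊕ 16) ⊕ 20 = 2f ⊕ 20 = 0f
byte 6: (82 ⊕ 84) ⊕ 70 = 06 ⊕ 70 = 76
byte 7: (8d ⊕ 56) ⊕ 61 = db ⊕ 61 = ba
byte 8: (0d ⊕ 86) ⊕ 73 = 8b ⊕ 73 = f8
byte 9: (6b ⊕ e6) ⊕ 73 = 8d ⊕ 73 = fe
byte 10: (8e ⊕ dc) ⊕ 77 = 52 ⊕ 77 = 25

01001001 00101010 00100000 01101110 10011001 00001111 01110110 10111010 11111000 11111110 00100101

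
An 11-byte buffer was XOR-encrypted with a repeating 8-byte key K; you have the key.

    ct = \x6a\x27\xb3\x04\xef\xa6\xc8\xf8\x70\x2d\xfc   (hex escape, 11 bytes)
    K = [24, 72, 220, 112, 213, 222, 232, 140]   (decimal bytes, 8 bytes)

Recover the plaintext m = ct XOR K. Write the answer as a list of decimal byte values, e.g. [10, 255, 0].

[114, 111, 111, 116, 58, 120, 32, 116, 104, 101, 32]

The 8-byte key repeats, so the effective keystream is 18 48 dc 70 d5 de e8 8c 18 48 dc.
byte 0: 6a XOR 18 = 72
byte 1: 27 XOR 48 = 6f
byte 2: b3 XOR dc = 6f
byte 3: 04 XOR 70 = 74
byte 4: ef XOR d5 = 3a
byte 5: a6 XOR de = 78
byte 6: c8 XOR e8 = 20
byte 7: f8 XOR 8c = 74
byte 8: 70 XOR 18 = 68
byte 9: 2d XOR 48 = 65
byte 10: fc XOR dc = 20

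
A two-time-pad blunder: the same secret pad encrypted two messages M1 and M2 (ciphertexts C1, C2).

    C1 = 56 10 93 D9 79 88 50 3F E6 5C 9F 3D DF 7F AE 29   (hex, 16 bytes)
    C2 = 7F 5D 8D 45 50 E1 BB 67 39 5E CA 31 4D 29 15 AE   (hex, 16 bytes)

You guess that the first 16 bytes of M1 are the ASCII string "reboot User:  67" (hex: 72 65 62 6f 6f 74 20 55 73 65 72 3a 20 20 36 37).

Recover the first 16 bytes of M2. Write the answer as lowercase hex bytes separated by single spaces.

First, C1 ⊕ C2 = (M1 ⊕ K) ⊕ (M2 ⊕ K) = M1 ⊕ M2, so the key drops out. Then M2 = (M1 ⊕ M2) ⊕ M1 over the first 16 bytes.
byte 0: (56 ⊕ 7f) ⊕ 72 = 29 ⊕ 72 = 5b
byte 1: (10 ⊕ 5d) ⊕ 65 = 4d ⊕ 65 = 28
byte 2: (93 ⊕ 8d) ⊕ 62 = 1e ⊕ 62 = 7c
byte 3: (d9 ⊕ 45) ⊕ 6f = 9c ⊕ 6f = f3
byte 4: (79 ⊕ 50) ⊕ 6f = 29 ⊕ 6f = 46
byte 5: (88 ⊕ e1) ⊕ 74 = 69 ⊕ 74 = 1d
byte 6: (50 ⊕ bb) ⊕ 20 = eb ⊕ 20 = cb
byte 7: (3f ⊕ 67) ⊕ 55 = 58 ⊕ 55 = 0d
byte 8: (e6 ⊕ 39) ⊕ 73 = df ⊕ 73 = ac
byte 9: (5c ⊕ 5e) ⊕ 65 = 02 ⊕ 65 = 67
byte 10: (9f ⊕ ca) ⊕ 72 = 55 ⊕ 72 = 27
byte 11: (3d ⊕ 31) ⊕ 3a = 0c ⊕ 3a = 36
byte 12: (df ⊕ 4d) ⊕ 20 = 92 ⊕ 20 = b2
byte 13: (7f ⊕ 29) ⊕ 20 = 56 ⊕ 20 = 76
byte 14: (ae ⊕ 15) ⊕ 36 = bb ⊕ 36 = 8d
byte 15: (29 ⊕ ae) ⊕ 37 = 87 ⊕ 37 = b0

5b 28 7c f3 46 1d cb 0d ac 67 27 36 b2 76 8d b0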